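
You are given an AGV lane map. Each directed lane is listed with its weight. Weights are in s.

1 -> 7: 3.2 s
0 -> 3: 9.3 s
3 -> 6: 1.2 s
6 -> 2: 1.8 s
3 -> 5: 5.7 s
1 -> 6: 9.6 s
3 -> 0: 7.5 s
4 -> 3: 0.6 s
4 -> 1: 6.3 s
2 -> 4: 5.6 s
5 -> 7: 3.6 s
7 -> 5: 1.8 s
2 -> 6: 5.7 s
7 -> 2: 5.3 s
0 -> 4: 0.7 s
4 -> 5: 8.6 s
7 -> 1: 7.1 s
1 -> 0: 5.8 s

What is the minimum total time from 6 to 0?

Shortest distances from 6:
6: 0
2: 1.8  (via 6)
4: 7.4  (via 2)
3: 8  (via 4)
1: 13.7  (via 4)
5: 13.7  (via 3)
0: 15.5  (via 3)
Shortest route: 6–2–4–3–0 = 15.5 s.

15.5 s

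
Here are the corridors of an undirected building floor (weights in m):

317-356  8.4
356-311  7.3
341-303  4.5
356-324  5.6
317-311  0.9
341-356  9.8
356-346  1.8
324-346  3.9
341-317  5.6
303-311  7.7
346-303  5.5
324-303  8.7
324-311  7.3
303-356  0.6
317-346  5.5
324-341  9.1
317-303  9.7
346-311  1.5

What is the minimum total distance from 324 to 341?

Running Dijkstra from 324:
324: 0
346: 3.9  (via 324)
311: 5.4  (via 346)
356: 5.6  (via 324)
303: 6.2  (via 356)
317: 6.3  (via 311)
341: 9.1  (via 324)
Shortest route: 324–341 = 9.1 m.

9.1 m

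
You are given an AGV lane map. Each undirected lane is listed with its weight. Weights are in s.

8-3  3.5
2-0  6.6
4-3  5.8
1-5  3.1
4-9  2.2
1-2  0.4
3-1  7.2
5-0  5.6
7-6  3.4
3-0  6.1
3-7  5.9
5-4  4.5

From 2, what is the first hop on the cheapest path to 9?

1

Candidate routes:
2–1–5–4–9: 0.4+3.1+4.5+2.2 = 10.2
2–1–3–4–9: 0.4+7.2+5.8+2.2 = 15.6
Cheapest is 2–1–5–4–9 at 10.2 s.
So from 2 the first move is to 1.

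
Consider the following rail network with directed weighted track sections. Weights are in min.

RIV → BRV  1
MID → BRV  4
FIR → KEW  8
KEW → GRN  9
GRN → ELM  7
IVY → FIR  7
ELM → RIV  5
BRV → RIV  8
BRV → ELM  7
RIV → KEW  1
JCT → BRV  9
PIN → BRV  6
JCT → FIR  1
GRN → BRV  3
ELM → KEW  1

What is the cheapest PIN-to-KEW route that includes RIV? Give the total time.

15 min

Best PIN to RIV: PIN–BRV–RIV costing 14
Shortest RIV→KEW: RIV–KEW = 1
Total via RIV: 14 + 1 = 15 min.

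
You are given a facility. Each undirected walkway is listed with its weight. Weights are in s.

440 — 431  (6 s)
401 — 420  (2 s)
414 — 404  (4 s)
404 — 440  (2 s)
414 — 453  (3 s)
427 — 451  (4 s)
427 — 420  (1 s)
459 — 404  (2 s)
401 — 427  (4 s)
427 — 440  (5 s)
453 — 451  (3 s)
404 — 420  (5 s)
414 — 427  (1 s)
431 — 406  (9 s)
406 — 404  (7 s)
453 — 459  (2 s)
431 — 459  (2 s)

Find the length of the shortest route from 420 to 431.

9 s

Candidate routes:
420 → 427 → 440 → 404 → 459 → 431: 1+5+2+2+2 = 12
420 → 404 → 459 → 431: 5+2+2 = 9
420 → 427 → 451 → 453 → 459 → 431: 1+4+3+2+2 = 12
420 → 427 → 414 → 404 → 459 → 431: 1+1+4+2+2 = 10
The minimum is 9 s via 420 → 404 → 459 → 431.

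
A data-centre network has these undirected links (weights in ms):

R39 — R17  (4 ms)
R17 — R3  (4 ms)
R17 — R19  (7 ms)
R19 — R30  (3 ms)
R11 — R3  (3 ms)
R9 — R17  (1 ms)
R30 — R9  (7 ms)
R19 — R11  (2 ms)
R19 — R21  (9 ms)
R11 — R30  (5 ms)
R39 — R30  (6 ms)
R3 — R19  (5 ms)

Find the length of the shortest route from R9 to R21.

17 ms

Compare a few routes:
R9 - R17 - R3 - R11 - R19 - R21: 1+4+3+2+9 = 19
R9 - R17 - R3 - R19 - R21: 1+4+5+9 = 19
R9 - R17 - R19 - R21: 1+7+9 = 17
R9 - R30 - R19 - R21: 7+3+9 = 19
The minimum is 17 ms via R9 - R17 - R19 - R21.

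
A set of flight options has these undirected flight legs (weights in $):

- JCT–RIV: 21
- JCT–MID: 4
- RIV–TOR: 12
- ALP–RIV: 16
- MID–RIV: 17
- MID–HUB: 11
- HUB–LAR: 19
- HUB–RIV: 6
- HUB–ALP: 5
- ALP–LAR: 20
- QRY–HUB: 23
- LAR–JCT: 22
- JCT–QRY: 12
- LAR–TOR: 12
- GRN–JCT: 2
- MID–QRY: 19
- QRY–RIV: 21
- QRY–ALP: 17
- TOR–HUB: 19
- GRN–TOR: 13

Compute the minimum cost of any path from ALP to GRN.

Compare a few routes:
ALP → QRY → JCT → GRN: 17+12+2 = 31
ALP → HUB → MID → JCT → GRN: 5+11+4+2 = 22
The minimum is $22 via ALP → HUB → MID → JCT → GRN.

$22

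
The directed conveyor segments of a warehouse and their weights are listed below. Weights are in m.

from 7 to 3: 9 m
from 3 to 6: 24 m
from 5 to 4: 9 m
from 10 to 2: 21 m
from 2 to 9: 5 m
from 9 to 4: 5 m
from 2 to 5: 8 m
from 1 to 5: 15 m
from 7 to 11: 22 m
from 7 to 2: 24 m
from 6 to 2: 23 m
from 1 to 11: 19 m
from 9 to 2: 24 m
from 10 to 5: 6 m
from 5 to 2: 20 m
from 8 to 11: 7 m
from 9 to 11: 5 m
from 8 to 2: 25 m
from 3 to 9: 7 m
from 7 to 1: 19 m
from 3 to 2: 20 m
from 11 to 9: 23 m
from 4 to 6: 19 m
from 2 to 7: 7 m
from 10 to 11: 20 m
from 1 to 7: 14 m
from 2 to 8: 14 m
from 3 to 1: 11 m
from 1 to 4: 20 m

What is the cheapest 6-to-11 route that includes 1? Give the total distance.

Shortest 6→1: 6–2–7–1 = 49
Best 1 to 11: 1–11 costing 19
Total via 1: 49 + 19 = 68 m.

68 m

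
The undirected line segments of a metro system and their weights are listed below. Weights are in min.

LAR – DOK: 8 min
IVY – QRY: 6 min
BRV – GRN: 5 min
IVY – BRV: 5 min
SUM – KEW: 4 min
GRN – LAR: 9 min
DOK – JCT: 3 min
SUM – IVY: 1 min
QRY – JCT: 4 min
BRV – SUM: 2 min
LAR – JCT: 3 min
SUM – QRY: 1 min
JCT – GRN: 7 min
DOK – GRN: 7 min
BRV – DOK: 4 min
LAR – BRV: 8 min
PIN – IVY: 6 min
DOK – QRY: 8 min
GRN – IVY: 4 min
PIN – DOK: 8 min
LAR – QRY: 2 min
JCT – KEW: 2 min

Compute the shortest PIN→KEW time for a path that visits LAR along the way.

15 min

Best PIN to LAR: PIN → IVY → SUM → QRY → LAR costing 10
Shortest LAR→KEW: LAR → JCT → KEW = 5
Total via LAR: 10 + 5 = 15 min.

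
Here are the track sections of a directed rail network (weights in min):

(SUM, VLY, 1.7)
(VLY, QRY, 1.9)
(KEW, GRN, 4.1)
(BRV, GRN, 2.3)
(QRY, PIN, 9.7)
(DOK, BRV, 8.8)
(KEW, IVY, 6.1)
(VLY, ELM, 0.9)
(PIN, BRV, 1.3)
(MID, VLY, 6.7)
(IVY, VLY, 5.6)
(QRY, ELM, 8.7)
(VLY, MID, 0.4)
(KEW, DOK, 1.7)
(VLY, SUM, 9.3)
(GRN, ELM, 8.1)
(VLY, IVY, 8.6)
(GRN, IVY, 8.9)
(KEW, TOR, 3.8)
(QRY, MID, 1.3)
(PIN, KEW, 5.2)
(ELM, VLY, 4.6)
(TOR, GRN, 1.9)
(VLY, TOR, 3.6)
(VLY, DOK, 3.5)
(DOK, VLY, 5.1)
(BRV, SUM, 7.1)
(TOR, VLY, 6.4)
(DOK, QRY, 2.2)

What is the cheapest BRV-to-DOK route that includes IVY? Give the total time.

Shortest BRV→IVY: BRV–GRN–IVY = 11.2
Shortest IVY→DOK: IVY–VLY–DOK = 9.1
Total via IVY: 11.2 + 9.1 = 20.3 min.

20.3 min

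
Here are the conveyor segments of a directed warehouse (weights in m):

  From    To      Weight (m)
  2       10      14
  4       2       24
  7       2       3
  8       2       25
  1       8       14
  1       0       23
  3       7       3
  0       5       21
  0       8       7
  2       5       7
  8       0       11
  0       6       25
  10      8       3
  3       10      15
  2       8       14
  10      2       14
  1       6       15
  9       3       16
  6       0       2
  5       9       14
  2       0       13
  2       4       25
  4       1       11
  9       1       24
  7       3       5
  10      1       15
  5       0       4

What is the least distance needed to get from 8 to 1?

54 m

Enumerating some paths:
8–0–5–9–1: 11+21+14+24 = 70
8–2–10–1: 25+14+15 = 54
8–2–5–9–1: 25+7+14+24 = 70
8–2–4–1: 25+25+11 = 61
Cheapest is 8–2–10–1 at 54 m.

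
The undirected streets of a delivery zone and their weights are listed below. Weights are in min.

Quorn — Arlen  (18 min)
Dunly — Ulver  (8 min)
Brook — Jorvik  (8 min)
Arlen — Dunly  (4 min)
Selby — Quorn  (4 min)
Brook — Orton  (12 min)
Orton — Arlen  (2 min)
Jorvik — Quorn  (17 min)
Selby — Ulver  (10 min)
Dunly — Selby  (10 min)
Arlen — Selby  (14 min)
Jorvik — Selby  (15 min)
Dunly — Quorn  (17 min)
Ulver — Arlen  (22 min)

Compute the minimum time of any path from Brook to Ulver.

Candidate routes:
Brook–Orton–Arlen–Dunly–Ulver: 12+2+4+8 = 26
Brook–Jorvik–Selby–Ulver: 8+15+10 = 33
The minimum is 26 min via Brook–Orton–Arlen–Dunly–Ulver.

26 min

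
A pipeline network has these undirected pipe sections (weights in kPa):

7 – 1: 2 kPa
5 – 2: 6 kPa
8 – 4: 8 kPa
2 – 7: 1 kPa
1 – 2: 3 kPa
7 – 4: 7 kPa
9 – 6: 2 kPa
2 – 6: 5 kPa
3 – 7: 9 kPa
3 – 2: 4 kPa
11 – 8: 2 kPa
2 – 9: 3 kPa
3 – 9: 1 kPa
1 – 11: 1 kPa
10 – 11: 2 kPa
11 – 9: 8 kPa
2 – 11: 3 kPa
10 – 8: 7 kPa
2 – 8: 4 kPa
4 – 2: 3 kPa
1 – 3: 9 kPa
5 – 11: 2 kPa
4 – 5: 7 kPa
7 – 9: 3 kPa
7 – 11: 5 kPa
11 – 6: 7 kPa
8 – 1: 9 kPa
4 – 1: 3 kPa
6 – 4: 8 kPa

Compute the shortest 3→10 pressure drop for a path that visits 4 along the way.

Best 3 to 4: 3 → 2 → 4 costing 7
Shortest 4→10: 4 → 1 → 11 → 10 = 6
Total via 4: 7 + 6 = 13 kPa.

13 kPa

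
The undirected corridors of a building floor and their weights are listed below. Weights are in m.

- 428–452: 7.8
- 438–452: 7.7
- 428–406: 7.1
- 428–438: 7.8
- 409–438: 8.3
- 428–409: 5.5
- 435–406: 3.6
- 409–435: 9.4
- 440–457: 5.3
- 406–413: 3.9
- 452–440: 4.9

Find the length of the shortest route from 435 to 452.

Candidate routes:
435–406–428–452: 3.6+7.1+7.8 = 18.5
435–409–428–452: 9.4+5.5+7.8 = 22.7
435–409–438–452: 9.4+8.3+7.7 = 25.4
The minimum is 18.5 m via 435–406–428–452.

18.5 m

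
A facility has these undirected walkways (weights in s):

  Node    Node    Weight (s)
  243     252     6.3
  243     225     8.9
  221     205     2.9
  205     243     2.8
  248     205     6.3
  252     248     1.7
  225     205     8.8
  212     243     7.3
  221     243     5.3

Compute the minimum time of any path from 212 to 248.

Running Dijkstra from 212:
212: 0
243: 7.3  (via 212)
205: 10.1  (via 243)
221: 12.6  (via 243)
252: 13.6  (via 243)
248: 15.3  (via 252)
Shortest route: 212–243–252–248 = 15.3 s.

15.3 s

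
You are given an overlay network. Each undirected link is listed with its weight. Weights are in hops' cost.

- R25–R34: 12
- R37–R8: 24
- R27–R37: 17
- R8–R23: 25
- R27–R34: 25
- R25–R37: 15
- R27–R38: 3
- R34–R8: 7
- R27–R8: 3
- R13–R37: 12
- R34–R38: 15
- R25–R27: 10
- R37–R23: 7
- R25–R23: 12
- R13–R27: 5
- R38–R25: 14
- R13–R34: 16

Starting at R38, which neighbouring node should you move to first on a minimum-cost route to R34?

Enumerating some paths:
R38 → R27 → R13 → R34: 3+5+16 = 24
R38 → R34: 15 = 15
R38 → R27 → R8 → R34: 3+3+7 = 13
Cheapest is R38 → R27 → R8 → R34 at 13 hops' cost.
So from R38 the first move is to R27.

R27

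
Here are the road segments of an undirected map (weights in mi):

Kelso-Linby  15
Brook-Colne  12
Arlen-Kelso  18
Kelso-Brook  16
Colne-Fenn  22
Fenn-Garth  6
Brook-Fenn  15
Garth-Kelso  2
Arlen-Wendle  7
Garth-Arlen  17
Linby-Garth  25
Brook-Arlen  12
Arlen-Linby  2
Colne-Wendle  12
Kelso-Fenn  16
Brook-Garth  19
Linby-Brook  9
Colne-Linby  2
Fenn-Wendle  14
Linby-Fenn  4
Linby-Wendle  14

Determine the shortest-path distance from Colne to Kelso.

Enumerating some paths:
Colne - Linby - Arlen - Kelso: 2+2+18 = 22
Colne - Linby - Fenn - Kelso: 2+4+16 = 22
Colne - Linby - Kelso: 2+15 = 17
Colne - Linby - Fenn - Garth - Kelso: 2+4+6+2 = 14
Cheapest is Colne - Linby - Fenn - Garth - Kelso at 14 mi.

14 mi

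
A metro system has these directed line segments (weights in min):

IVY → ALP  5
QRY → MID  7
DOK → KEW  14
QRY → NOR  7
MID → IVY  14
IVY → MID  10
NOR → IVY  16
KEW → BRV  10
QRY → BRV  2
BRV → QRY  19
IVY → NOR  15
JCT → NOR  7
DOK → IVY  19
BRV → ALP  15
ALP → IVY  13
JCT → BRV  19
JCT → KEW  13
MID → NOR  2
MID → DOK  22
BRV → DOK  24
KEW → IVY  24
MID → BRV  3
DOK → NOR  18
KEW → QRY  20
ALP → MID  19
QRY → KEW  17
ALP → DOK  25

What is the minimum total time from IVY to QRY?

32 min

Compare a few routes:
IVY → ALP → MID → BRV → QRY: 5+19+3+19 = 46
IVY → ALP → DOK → KEW → QRY: 5+25+14+20 = 64
IVY → MID → BRV → QRY: 10+3+19 = 32
The minimum is 32 min via IVY → MID → BRV → QRY.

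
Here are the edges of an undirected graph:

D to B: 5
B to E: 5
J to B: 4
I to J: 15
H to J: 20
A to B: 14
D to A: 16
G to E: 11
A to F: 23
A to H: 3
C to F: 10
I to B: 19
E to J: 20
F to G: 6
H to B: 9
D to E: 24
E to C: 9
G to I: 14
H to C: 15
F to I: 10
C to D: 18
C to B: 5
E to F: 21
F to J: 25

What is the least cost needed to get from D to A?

Compare a few routes:
D–B–C–H–A: 5+5+15+3 = 28
D–B–H–A: 5+9+3 = 17
D–B–A: 5+14 = 19
D–A: 16 = 16
The minimum is 16 via D–A.

16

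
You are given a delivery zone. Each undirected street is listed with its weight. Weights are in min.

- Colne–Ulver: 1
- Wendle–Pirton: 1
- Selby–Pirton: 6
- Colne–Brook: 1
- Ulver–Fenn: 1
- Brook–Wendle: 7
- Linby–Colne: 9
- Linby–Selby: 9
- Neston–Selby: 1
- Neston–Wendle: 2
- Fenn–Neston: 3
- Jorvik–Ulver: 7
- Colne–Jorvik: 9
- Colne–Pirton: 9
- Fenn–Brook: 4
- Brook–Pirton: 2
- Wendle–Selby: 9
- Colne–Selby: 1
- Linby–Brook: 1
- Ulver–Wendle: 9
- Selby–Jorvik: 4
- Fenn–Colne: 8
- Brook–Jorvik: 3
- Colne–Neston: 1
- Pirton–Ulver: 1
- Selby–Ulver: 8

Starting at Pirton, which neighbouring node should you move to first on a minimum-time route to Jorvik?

Brook

Candidate routes:
Pirton - Ulver - Colne - Selby - Jorvik: 1+1+1+4 = 7
Pirton - Brook - Jorvik: 2+3 = 5
Pirton - Ulver - Colne - Brook - Jorvik: 1+1+1+3 = 6
Cheapest is Pirton - Brook - Jorvik at 5 min.
So from Pirton the first move is to Brook.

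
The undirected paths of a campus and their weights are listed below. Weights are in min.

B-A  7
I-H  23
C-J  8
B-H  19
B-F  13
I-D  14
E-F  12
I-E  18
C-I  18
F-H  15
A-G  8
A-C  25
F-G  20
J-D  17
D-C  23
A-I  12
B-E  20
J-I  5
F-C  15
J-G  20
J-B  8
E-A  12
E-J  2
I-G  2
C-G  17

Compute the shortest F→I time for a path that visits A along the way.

30 min

Best F to A: F → B → A costing 20
Best A to I: A → G → I costing 10
Total via A: 20 + 10 = 30 min.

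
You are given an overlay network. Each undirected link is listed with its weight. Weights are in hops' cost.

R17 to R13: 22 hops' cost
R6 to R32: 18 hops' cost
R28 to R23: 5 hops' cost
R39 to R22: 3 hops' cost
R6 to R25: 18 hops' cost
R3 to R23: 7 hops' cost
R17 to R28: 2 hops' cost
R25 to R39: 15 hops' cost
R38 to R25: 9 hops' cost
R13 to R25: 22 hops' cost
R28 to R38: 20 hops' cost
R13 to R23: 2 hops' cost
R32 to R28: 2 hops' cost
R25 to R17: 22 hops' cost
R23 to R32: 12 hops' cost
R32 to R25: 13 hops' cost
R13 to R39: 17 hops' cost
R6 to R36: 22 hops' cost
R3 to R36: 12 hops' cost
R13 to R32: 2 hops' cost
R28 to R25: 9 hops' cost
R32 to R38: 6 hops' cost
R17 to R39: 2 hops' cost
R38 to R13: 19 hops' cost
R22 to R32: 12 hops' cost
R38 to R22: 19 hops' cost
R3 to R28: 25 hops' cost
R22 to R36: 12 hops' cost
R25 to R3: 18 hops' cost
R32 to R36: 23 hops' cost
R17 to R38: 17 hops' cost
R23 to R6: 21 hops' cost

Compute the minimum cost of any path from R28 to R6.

20 hops' cost

Compare a few routes:
R28 → R25 → R6: 9+18 = 27
R28 → R23 → R6: 5+21 = 26
R28 → R32 → R6: 2+18 = 20
R28 → R23 → R13 → R32 → R6: 5+2+2+18 = 27
The minimum is 20 hops' cost via R28 → R32 → R6.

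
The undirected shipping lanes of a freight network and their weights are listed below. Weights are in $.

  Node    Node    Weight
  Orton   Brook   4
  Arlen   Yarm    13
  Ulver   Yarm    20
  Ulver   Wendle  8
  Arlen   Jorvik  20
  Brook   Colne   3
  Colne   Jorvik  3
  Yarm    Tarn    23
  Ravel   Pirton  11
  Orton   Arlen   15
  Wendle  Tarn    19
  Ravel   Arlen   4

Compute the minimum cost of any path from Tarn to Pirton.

$51

Enumerating some paths:
Tarn–Wendle–Ulver–Yarm–Arlen–Ravel–Pirton: 19+8+20+13+4+11 = 75
Tarn–Yarm–Arlen–Ravel–Pirton: 23+13+4+11 = 51
The minimum is $51 via Tarn–Yarm–Arlen–Ravel–Pirton.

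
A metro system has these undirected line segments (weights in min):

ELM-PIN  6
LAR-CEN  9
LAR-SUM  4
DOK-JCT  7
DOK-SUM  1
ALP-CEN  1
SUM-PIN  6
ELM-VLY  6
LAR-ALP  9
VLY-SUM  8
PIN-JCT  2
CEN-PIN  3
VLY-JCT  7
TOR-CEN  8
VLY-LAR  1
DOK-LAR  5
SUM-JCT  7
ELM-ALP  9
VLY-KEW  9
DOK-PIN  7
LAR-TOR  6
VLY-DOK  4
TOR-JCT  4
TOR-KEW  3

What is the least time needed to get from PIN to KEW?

9 min

Enumerating some paths:
PIN–JCT–TOR–KEW: 2+4+3 = 9
PIN–CEN–TOR–KEW: 3+8+3 = 14
The minimum is 9 min via PIN–JCT–TOR–KEW.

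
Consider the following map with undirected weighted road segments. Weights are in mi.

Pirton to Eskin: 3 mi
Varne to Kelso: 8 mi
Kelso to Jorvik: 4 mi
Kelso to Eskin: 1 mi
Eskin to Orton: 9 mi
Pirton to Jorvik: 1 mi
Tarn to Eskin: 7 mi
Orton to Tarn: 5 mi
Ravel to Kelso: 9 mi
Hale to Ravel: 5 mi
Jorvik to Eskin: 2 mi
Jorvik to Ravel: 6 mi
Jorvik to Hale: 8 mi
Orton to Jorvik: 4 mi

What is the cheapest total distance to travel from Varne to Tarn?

16 mi

Settle nodes by increasing distance from Varne:
Varne: 0
Kelso: 8  (via Varne)
Eskin: 9  (via Kelso)
Jorvik: 11  (via Eskin)
Pirton: 12  (via Eskin)
Orton: 15  (via Jorvik)
Tarn: 16  (via Eskin)
Shortest route: Varne → Kelso → Eskin → Tarn = 16 mi.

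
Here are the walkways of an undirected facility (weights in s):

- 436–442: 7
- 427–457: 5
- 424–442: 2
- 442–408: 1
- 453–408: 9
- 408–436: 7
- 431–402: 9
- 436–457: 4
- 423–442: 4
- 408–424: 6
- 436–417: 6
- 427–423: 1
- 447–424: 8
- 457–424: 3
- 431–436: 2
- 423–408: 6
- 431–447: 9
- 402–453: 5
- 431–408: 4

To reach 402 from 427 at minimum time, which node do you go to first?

Compare a few routes:
427 → 423 → 442 → 408 → 431 → 402: 1+4+1+4+9 = 19
427 → 457 → 436 → 431 → 402: 5+4+2+9 = 20
Cheapest is 427 → 423 → 442 → 408 → 431 → 402 at 19 s.
So from 427 the first move is to 423.

423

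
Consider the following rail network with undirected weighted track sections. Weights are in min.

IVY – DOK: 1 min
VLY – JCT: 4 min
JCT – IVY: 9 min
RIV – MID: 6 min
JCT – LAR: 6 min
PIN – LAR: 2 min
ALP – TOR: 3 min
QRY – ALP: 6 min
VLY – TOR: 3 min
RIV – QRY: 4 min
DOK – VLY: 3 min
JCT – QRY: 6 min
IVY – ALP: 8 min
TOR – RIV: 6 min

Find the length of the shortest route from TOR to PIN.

Settle nodes by increasing distance from TOR:
TOR: 0
VLY: 3  (via TOR)
ALP: 3  (via TOR)
RIV: 6  (via TOR)
DOK: 6  (via VLY)
IVY: 7  (via DOK)
JCT: 7  (via VLY)
QRY: 9  (via ALP)
MID: 12  (via RIV)
LAR: 13  (via JCT)
PIN: 15  (via LAR)
Shortest route: TOR → VLY → JCT → LAR → PIN = 15 min.

15 min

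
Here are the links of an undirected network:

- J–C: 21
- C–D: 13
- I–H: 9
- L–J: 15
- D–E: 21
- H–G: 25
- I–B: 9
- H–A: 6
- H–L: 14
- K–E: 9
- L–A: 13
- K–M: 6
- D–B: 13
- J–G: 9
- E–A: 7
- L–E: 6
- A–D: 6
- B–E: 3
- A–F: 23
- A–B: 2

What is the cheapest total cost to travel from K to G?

39

Running Dijkstra from K:
K: 0
M: 6  (via K)
E: 9  (via K)
B: 12  (via E)
A: 14  (via B)
L: 15  (via E)
D: 20  (via A)
H: 20  (via A)
I: 21  (via B)
J: 30  (via L)
C: 33  (via D)
F: 37  (via A)
G: 39  (via J)
Shortest route: K → E → L → J → G = 39.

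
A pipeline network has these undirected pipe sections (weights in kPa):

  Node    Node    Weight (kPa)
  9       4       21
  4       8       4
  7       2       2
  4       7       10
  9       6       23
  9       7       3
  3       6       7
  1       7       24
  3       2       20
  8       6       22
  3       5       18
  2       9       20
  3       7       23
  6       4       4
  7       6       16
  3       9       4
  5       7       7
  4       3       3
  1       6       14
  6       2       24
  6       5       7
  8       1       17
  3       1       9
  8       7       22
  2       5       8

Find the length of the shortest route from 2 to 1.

18 kPa

Candidate routes:
2 → 7 → 4 → 3 → 1: 2+10+3+9 = 24
2 → 3 → 1: 20+9 = 29
2 → 7 → 9 → 3 → 1: 2+3+4+9 = 18
2 → 7 → 1: 2+24 = 26
The minimum is 18 kPa via 2 → 7 → 9 → 3 → 1.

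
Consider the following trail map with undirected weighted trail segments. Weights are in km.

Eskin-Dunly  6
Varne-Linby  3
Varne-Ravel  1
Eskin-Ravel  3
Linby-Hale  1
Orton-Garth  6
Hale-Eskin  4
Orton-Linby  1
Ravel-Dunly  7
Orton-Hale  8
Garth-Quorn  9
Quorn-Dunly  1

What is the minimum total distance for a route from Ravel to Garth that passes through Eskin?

15 km

Best Ravel to Eskin: Ravel–Eskin costing 3
Shortest Eskin→Garth: Eskin–Hale–Linby–Orton–Garth = 12
Total via Eskin: 3 + 12 = 15 km.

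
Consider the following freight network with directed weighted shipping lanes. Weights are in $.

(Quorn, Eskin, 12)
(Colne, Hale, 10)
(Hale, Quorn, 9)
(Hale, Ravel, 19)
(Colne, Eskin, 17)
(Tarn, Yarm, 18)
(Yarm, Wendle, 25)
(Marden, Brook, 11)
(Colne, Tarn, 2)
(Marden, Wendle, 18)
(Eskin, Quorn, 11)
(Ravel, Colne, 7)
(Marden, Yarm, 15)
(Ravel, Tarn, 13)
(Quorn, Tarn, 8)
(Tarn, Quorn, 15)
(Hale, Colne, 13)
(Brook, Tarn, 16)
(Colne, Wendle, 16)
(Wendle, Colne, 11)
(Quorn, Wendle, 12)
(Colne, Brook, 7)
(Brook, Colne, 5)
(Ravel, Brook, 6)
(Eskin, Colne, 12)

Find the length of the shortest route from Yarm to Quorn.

$53

Enumerating some paths:
Yarm → Wendle → Colne → Tarn → Quorn: 25+11+2+15 = 53
Yarm → Wendle → Colne → Eskin → Quorn: 25+11+17+11 = 64
Yarm → Wendle → Colne → Hale → Quorn: 25+11+10+9 = 55
Yarm → Wendle → Colne → Brook → Tarn → Quorn: 25+11+7+16+15 = 74
Cheapest is Yarm → Wendle → Colne → Tarn → Quorn at $53.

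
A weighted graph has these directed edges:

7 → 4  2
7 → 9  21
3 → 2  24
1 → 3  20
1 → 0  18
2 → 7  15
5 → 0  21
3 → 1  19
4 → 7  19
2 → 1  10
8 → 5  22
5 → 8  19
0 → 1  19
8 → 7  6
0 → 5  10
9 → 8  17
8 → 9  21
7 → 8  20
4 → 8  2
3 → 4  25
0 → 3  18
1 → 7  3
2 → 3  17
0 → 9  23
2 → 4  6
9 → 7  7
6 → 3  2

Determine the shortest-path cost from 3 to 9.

43

Settle nodes by increasing distance from 3:
3: 0
1: 19  (via 3)
7: 22  (via 1)
2: 24  (via 3)
4: 24  (via 7)
8: 26  (via 4)
0: 37  (via 1)
9: 43  (via 7)
Shortest route: 3 → 1 → 7 → 9 = 43.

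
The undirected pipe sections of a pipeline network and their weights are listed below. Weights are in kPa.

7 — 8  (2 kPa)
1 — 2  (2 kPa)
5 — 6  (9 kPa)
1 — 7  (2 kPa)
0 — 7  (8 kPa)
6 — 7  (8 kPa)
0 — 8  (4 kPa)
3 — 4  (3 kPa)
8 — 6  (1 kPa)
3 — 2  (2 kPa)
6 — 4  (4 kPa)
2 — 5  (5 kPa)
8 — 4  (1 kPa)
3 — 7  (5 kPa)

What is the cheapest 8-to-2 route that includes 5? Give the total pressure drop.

Best 8 to 5: 8 → 6 → 5 costing 10
Shortest 5→2: 5 → 2 = 5
Total via 5: 10 + 5 = 15 kPa.

15 kPa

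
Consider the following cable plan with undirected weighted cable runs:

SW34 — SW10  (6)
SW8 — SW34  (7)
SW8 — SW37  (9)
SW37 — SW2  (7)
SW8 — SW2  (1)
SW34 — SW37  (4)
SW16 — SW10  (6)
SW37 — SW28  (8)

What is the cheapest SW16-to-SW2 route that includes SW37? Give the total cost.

Shortest SW16→SW37: SW16–SW10–SW34–SW37 = 16
Shortest SW37→SW2: SW37–SW2 = 7
Total via SW37: 16 + 7 = 23.

23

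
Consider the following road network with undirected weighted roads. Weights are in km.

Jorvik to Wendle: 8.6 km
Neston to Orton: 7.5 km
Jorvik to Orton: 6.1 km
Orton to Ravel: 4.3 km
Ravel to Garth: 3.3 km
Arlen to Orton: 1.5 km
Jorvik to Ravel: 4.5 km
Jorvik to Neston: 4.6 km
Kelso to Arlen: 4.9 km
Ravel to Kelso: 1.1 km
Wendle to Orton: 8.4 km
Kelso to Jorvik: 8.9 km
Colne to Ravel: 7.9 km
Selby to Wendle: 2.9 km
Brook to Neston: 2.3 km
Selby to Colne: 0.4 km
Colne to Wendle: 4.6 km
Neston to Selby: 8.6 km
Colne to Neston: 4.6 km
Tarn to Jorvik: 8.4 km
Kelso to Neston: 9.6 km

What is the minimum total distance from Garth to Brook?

Running Dijkstra from Garth:
Garth: 0
Ravel: 3.3  (via Garth)
Kelso: 4.4  (via Ravel)
Orton: 7.6  (via Ravel)
Jorvik: 7.8  (via Ravel)
Arlen: 9.1  (via Orton)
Colne: 11.2  (via Ravel)
Selby: 11.6  (via Colne)
Neston: 12.4  (via Jorvik)
Wendle: 14.5  (via Selby)
Brook: 14.7  (via Neston)
Shortest route: Garth–Ravel–Jorvik–Neston–Brook = 14.7 km.

14.7 km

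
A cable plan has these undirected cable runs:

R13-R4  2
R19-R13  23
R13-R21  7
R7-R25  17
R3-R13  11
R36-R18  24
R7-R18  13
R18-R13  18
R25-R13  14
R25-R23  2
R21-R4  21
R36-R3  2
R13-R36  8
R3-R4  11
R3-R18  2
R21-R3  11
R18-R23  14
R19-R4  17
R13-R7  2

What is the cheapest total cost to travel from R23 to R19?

Compare a few routes:
R23 - R25 - R13 - R4 - R19: 2+14+2+17 = 35
R23 - R25 - R13 - R19: 2+14+23 = 39
R23 - R25 - R7 - R13 - R4 - R19: 2+17+2+2+17 = 40
R23 - R25 - R7 - R13 - R19: 2+17+2+23 = 44
The minimum is 35 via R23 - R25 - R13 - R4 - R19.

35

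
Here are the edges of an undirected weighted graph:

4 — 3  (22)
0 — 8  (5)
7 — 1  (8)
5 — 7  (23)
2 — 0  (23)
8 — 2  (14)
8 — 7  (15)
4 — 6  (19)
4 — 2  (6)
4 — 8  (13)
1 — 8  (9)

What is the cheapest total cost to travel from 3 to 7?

Settle nodes by increasing distance from 3:
3: 0
4: 22  (via 3)
2: 28  (via 4)
8: 35  (via 4)
0: 40  (via 8)
6: 41  (via 4)
1: 44  (via 8)
7: 50  (via 8)
Shortest route: 3–4–8–7 = 50.

50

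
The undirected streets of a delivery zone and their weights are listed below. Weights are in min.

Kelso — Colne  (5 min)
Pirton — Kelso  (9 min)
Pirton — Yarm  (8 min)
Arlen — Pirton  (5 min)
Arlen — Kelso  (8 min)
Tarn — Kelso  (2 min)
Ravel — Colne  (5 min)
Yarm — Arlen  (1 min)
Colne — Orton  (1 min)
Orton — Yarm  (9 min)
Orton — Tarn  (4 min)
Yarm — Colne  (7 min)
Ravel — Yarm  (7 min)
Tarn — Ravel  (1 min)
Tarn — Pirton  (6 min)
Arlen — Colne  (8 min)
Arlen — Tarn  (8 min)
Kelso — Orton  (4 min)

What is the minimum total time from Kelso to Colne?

5 min

Candidate routes:
Kelso → Tarn → Orton → Colne: 2+4+1 = 7
Kelso → Tarn → Ravel → Colne: 2+1+5 = 8
Kelso → Colne: 5 = 5
The minimum is 5 min via Kelso → Colne.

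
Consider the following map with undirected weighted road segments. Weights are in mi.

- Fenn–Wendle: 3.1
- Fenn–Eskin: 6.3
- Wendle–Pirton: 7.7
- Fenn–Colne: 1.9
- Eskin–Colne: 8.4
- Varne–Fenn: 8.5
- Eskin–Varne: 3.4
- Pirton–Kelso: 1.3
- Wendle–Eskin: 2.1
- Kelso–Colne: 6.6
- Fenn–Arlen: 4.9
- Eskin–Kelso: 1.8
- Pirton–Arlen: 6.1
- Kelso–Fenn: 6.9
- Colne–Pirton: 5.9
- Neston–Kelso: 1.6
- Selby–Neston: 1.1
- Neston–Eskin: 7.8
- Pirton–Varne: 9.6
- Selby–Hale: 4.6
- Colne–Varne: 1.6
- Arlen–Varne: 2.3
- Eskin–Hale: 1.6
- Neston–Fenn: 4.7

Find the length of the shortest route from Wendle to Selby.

Shortest distances from Wendle:
Wendle: 0
Eskin: 2.1  (via Wendle)
Fenn: 3.1  (via Wendle)
Hale: 3.7  (via Eskin)
Kelso: 3.9  (via Eskin)
Colne: 5  (via Fenn)
Pirton: 5.2  (via Kelso)
Neston: 5.5  (via Kelso)
Varne: 5.5  (via Eskin)
Selby: 6.6  (via Neston)
Shortest route: Wendle–Eskin–Kelso–Neston–Selby = 6.6 mi.

6.6 mi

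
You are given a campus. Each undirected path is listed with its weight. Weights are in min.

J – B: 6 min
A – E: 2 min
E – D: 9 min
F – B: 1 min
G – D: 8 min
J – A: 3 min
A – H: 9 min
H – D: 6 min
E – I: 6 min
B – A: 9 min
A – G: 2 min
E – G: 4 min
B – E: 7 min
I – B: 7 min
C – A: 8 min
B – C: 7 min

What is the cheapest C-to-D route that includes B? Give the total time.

23 min

Best C to B: C–B costing 7
Shortest B→D: B–E–D = 16
Total via B: 7 + 16 = 23 min.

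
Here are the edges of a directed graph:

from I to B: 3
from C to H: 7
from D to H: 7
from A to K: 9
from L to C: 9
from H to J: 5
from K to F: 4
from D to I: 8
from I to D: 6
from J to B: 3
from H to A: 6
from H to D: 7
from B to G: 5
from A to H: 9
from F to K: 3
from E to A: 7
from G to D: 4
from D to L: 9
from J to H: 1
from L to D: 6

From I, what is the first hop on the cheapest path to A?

D

Enumerating some paths:
I–B–G–D–H–A: 3+5+4+7+6 = 25
I–D–H–A: 6+7+6 = 19
The minimum is 19 via I–D–H–A.
So from I the first move is to D.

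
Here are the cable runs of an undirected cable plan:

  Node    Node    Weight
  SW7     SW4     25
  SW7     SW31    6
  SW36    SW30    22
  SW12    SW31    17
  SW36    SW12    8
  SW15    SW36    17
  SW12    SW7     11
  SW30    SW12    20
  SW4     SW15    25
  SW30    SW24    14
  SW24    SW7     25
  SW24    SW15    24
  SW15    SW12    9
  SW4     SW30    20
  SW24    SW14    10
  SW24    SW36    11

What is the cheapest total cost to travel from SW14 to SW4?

Compare a few routes:
SW14–SW24–SW7–SW4: 10+25+25 = 60
SW14–SW24–SW30–SW4: 10+14+20 = 44
SW14–SW24–SW15–SW4: 10+24+25 = 59
Cheapest is SW14–SW24–SW30–SW4 at 44.

44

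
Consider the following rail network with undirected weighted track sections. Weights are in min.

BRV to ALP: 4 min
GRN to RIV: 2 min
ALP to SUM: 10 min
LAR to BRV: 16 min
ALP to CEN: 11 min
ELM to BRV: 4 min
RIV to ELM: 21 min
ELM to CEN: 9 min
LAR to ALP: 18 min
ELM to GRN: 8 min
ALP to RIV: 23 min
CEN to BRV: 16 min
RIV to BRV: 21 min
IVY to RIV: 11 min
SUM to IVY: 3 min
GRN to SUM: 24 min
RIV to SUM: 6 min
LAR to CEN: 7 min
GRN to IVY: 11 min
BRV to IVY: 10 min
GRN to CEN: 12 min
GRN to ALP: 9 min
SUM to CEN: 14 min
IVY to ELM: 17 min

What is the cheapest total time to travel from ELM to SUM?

Settle nodes by increasing distance from ELM:
ELM: 0
BRV: 4  (via ELM)
ALP: 8  (via BRV)
GRN: 8  (via ELM)
CEN: 9  (via ELM)
RIV: 10  (via GRN)
IVY: 14  (via BRV)
SUM: 16  (via RIV)
Shortest route: ELM → GRN → RIV → SUM = 16 min.

16 min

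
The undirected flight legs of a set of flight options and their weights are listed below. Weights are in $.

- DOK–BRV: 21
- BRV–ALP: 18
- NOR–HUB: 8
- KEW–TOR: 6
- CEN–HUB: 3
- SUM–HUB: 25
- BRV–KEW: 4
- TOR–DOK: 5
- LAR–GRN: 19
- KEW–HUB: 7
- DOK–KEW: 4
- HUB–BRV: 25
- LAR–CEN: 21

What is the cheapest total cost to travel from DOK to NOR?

Running Dijkstra from DOK:
DOK: 0
KEW: 4  (via DOK)
TOR: 5  (via DOK)
BRV: 8  (via KEW)
HUB: 11  (via KEW)
CEN: 14  (via HUB)
NOR: 19  (via HUB)
Shortest route: DOK → KEW → HUB → NOR = $19.

$19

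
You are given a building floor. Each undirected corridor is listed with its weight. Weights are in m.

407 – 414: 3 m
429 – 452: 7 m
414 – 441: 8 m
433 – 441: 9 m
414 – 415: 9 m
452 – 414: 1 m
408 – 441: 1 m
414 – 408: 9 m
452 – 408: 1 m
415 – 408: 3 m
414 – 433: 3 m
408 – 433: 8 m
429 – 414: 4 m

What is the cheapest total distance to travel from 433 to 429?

7 m

Shortest distances from 433:
433: 0
414: 3  (via 433)
452: 4  (via 414)
408: 5  (via 452)
407: 6  (via 414)
441: 6  (via 408)
429: 7  (via 414)
Shortest route: 433–414–429 = 7 m.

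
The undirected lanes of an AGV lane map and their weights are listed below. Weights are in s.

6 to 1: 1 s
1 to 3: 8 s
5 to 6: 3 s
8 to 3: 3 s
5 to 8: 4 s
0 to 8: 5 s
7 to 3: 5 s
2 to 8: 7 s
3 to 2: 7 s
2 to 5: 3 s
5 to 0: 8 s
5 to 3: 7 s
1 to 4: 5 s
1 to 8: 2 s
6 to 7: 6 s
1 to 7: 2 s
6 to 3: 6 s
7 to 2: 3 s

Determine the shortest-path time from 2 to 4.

10 s

Running Dijkstra from 2:
2: 0
5: 3  (via 2)
7: 3  (via 2)
1: 5  (via 7)
6: 6  (via 5)
3: 7  (via 2)
8: 7  (via 2)
4: 10  (via 1)
Shortest route: 2–7–1–4 = 10 s.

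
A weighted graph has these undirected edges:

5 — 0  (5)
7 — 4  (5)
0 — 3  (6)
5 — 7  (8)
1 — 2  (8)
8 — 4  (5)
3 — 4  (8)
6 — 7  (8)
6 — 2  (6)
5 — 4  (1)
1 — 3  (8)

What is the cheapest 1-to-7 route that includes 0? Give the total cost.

Best 1 to 0: 1–3–0 costing 14
Shortest 0→7: 0–5–4–7 = 11
Total via 0: 14 + 11 = 25.

25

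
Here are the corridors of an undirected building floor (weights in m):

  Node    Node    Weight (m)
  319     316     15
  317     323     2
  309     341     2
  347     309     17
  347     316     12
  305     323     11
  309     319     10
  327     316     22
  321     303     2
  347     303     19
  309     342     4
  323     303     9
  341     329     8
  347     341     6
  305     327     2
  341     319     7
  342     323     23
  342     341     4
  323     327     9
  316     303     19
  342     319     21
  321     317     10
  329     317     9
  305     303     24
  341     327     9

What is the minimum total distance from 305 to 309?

13 m

Shortest distances from 305:
305: 0
327: 2  (via 305)
323: 11  (via 305)
341: 11  (via 327)
317: 13  (via 323)
309: 13  (via 341)
Shortest route: 305 → 327 → 341 → 309 = 13 m.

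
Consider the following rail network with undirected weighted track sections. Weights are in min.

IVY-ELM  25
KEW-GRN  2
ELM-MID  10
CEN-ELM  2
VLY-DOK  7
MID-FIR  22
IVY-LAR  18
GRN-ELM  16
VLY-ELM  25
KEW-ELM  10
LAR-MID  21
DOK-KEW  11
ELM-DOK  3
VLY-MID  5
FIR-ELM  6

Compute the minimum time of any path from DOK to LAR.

33 min

Settle nodes by increasing distance from DOK:
DOK: 0
ELM: 3  (via DOK)
CEN: 5  (via ELM)
VLY: 7  (via DOK)
FIR: 9  (via ELM)
KEW: 11  (via DOK)
MID: 12  (via VLY)
GRN: 13  (via KEW)
IVY: 28  (via ELM)
LAR: 33  (via MID)
Shortest route: DOK–VLY–MID–LAR = 33 min.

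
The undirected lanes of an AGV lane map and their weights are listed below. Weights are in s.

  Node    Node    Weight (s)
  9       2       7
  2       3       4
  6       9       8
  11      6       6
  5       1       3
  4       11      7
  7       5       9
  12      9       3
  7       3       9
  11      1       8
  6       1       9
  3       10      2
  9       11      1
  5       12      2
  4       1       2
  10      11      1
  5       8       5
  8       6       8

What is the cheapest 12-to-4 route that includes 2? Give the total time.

24 s

Shortest 12→2: 12–9–2 = 10
Best 2 to 4: 2–3–10–11–4 costing 14
Total via 2: 10 + 14 = 24 s.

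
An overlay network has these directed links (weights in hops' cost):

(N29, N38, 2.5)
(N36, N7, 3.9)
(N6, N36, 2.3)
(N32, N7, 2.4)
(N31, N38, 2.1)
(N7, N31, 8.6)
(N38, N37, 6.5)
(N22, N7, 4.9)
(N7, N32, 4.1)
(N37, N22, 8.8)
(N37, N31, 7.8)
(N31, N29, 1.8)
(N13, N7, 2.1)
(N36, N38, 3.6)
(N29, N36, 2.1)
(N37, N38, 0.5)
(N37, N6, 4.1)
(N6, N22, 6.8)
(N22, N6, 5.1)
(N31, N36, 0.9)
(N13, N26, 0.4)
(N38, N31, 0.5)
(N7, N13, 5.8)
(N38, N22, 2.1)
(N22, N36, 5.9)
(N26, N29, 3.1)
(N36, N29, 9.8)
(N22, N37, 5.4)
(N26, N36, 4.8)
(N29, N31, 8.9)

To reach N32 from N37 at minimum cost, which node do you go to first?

Candidate routes:
N37 - N6 - N36 - N7 - N32: 4.1+2.3+3.9+4.1 = 14.4
N37 - N38 - N31 - N36 - N7 - N32: 0.5+0.5+0.9+3.9+4.1 = 9.9
N37 - N38 - N31 - N29 - N36 - N7 - N32: 0.5+0.5+1.8+2.1+3.9+4.1 = 12.9
N37 - N38 - N22 - N7 - N32: 0.5+2.1+4.9+4.1 = 11.6
The minimum is 9.9 hops' cost via N37 - N38 - N31 - N36 - N7 - N32.
So from N37 the first move is to N38.

N38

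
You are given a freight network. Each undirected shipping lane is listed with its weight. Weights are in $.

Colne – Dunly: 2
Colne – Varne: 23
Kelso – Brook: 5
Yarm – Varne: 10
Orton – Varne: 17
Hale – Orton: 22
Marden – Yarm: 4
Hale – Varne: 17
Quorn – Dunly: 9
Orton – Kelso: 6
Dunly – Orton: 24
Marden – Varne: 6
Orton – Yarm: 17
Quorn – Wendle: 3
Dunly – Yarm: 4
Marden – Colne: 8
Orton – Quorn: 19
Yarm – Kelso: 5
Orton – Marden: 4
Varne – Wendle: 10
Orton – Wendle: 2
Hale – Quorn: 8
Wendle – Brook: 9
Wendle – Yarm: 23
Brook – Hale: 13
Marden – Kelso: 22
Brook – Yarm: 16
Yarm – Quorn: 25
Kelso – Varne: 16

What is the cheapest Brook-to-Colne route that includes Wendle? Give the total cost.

Shortest Brook→Wendle: Brook → Wendle = 9
Shortest Wendle→Colne: Wendle → Orton → Marden → Colne = 14
Total via Wendle: 9 + 14 = $23.

$23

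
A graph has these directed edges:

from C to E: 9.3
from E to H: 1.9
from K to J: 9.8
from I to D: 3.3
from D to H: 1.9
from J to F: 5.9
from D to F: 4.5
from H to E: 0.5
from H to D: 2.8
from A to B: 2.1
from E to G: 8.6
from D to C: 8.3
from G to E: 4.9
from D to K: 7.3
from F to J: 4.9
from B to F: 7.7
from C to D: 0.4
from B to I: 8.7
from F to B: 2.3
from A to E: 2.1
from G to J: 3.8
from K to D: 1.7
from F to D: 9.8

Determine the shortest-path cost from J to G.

26.7

Enumerating some paths:
J - F - B - I - D - C - E - G: 5.9+2.3+8.7+3.3+8.3+9.3+8.6 = 46.4
J - F - B - I - D - H - E - G: 5.9+2.3+8.7+3.3+1.9+0.5+8.6 = 31.2
J - F - D - H - E - G: 5.9+9.8+1.9+0.5+8.6 = 26.7
J - F - D - C - E - G: 5.9+9.8+8.3+9.3+8.6 = 41.9
The minimum is 26.7 via J - F - D - H - E - G.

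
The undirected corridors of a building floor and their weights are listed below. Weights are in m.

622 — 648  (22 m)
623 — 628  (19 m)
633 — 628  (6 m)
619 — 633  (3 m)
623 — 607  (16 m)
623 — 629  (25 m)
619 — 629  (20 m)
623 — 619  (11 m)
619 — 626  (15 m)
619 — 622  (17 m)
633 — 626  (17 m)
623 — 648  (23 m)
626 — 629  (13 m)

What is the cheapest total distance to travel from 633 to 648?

37 m

Settle nodes by increasing distance from 633:
633: 0
619: 3  (via 633)
628: 6  (via 633)
623: 14  (via 619)
626: 17  (via 633)
622: 20  (via 619)
629: 23  (via 619)
607: 30  (via 623)
648: 37  (via 623)
Shortest route: 633 → 619 → 623 → 648 = 37 m.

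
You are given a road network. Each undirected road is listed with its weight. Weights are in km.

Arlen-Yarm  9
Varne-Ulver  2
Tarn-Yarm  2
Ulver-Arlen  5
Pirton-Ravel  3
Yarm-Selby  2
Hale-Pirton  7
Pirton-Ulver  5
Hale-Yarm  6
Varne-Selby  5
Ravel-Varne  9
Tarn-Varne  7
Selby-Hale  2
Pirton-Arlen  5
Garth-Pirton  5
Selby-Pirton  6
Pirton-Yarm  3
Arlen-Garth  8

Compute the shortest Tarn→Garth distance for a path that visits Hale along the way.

18 km

Best Tarn to Hale: Tarn → Yarm → Selby → Hale costing 6
Shortest Hale→Garth: Hale → Pirton → Garth = 12
Total via Hale: 6 + 12 = 18 km.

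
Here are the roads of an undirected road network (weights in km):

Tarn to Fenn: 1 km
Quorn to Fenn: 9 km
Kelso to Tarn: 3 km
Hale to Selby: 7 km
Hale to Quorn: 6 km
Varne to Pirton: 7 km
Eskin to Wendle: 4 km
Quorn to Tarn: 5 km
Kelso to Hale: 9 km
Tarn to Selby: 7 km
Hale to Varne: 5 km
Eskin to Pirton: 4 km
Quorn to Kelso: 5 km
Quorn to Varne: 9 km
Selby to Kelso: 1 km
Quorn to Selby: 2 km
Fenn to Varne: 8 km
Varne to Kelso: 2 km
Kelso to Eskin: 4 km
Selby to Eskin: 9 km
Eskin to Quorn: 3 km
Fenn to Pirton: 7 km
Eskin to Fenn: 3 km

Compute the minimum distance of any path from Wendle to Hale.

13 km

Settle nodes by increasing distance from Wendle:
Wendle: 0
Eskin: 4  (via Wendle)
Quorn: 7  (via Eskin)
Fenn: 7  (via Eskin)
Tarn: 8  (via Fenn)
Kelso: 8  (via Eskin)
Pirton: 8  (via Eskin)
Selby: 9  (via Quorn)
Varne: 10  (via Kelso)
Hale: 13  (via Quorn)
Shortest route: Wendle–Eskin–Quorn–Hale = 13 km.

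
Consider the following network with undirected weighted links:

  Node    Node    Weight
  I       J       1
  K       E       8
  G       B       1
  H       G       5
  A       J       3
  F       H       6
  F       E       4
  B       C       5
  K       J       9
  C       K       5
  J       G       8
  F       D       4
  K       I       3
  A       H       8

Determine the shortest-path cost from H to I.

Running Dijkstra from H:
H: 0
G: 5  (via H)
B: 6  (via G)
F: 6  (via H)
A: 8  (via H)
D: 10  (via F)
E: 10  (via F)
C: 11  (via B)
J: 11  (via A)
I: 12  (via J)
Shortest route: H → A → J → I = 12.

12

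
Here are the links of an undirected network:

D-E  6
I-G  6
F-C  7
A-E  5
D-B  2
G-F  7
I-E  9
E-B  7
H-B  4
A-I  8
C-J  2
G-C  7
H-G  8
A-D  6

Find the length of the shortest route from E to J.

Candidate routes:
E - A - I - G - C - J: 5+8+6+7+2 = 28
E - B - H - G - C - J: 7+4+8+7+2 = 28
E - D - B - H - G - C - J: 6+2+4+8+7+2 = 29
E - I - G - C - J: 9+6+7+2 = 24
Cheapest is E - I - G - C - J at 24.

24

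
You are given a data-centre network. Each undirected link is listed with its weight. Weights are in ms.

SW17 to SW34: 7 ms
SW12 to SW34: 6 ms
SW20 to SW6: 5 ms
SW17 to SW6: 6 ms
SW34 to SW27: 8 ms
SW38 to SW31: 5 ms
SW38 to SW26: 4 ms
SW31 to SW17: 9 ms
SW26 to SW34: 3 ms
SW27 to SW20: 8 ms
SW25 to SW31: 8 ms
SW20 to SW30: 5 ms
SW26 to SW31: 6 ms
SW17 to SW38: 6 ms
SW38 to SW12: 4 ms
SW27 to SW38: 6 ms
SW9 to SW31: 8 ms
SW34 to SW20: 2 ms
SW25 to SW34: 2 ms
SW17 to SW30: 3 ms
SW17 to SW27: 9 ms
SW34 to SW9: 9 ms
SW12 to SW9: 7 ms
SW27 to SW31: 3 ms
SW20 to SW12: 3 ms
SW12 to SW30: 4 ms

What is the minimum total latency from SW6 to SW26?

10 ms

Settle nodes by increasing distance from SW6:
SW6: 0
SW20: 5  (via SW6)
SW17: 6  (via SW6)
SW34: 7  (via SW20)
SW12: 8  (via SW20)
SW30: 9  (via SW17)
SW25: 9  (via SW34)
SW26: 10  (via SW34)
Shortest route: SW6–SW20–SW34–SW26 = 10 ms.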